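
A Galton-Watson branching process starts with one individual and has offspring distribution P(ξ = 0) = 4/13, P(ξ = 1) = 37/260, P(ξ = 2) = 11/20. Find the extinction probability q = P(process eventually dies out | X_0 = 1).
q = 80/143

The pgf is f(s) = 4/13 + 37/260·s + 11/20·s². The extinction probability q is the smallest fixed point of f in [0, 1]. Setting s = f(s):
  11/20·s² + (37/260 − 1)·s + 4/13 = 0
  11/20·s² − (4/13 + 11/20)·s + 4/13 = 0
which factors as (s − 1)·(11/20·s − 4/13) = 0, giving roots s = 1 and s = (4/13)/(11/20) = 80/143.
Mean offspring μ = 37/260 + 2·11/20 = 323/260 > 1 (supercritical), so q < 1. The extinction probability is the smaller root: q = (4/13)/(11/20) = 80/143.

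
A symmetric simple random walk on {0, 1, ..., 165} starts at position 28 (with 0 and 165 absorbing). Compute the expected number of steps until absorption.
E[τ | X_0 = 28] = 3836

Let v_k = E[τ | X_0 = k]. Boundary: v_0 = v_165 = 0. Recurrence: v_k = 1 + (v_{k-1} + v_{k+1})/2 for 1 ≤ k ≤ 164. The particular solution to v_k − (v_{k-1} + v_{k+1})/2 = 1 is v_k = −k^2. Adding homogeneous solution A + B k and matching boundaries gives v_k = k (165 − k). Substituting k = 28: v_28 = 28 · 137 = 3836.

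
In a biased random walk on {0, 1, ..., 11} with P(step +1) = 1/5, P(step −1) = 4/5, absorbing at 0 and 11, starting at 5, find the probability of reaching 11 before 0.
P(hit 11 before 0) = (1 − (4)^5) / (1 − (4)^11) = 341/1398101

Let u_k denote P(reach 11 before 0 | start at k). Boundary: u_0 = 0, u_11 = 1. Recurrence: u_k = 1/5·u_{k+1} + 4/5·u_{k-1} for 1 ≤ k ≤ 10. Try u_k = A + B·r^k with r = q/p = (4/5)/(1/5) = 4. Substitution satisfies the recurrence; boundary conditions give:
  u_k = (1 − r^k) / (1 − r^N) = (1 − (4)^5) / (1 − (4)^11) = 341/1398101.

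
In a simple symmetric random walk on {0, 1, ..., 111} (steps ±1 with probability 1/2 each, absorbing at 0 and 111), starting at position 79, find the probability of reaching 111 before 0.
P(hit 111 before 0) = 79/111

Let u_k = P(hit 111 before 0 | start at k). Then u_0 = 0, u_111 = 1, and u_k = u_{k-1}/2 + u_{k+1}/2 for 1 ≤ k ≤ 110. This harmonic recurrence is solved by u_k = k/111, giving u_79 = 79/111.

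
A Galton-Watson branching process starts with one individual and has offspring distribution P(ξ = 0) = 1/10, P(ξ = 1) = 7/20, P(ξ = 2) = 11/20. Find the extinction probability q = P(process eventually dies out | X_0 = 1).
q = 2/11

The pgf is f(s) = 1/10 + 7/20·s + 11/20·s². The extinction probability q is the smallest fixed point of f in [0, 1]. Setting s = f(s):
  11/20·s² + (7/20 − 1)·s + 1/10 = 0
  11/20·s² − (1/10 + 11/20)·s + 1/10 = 0
which factors as (s − 1)·(11/20·s − 1/10) = 0, giving roots s = 1 and s = (1/10)/(11/20) = 2/11.
Mean offspring μ = 7/20 + 2·11/20 = 29/20 > 1 (supercritical), so q < 1. The extinction probability is the smaller root: q = (1/10)/(11/20) = 2/11.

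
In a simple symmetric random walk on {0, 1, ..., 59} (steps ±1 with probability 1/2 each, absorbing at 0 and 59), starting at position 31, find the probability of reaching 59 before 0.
P(hit 59 before 0) = 31/59

Let u_k = P(hit 59 before 0 | start at k). Then u_0 = 0, u_59 = 1, and u_k = u_{k-1}/2 + u_{k+1}/2 for 1 ≤ k ≤ 58. This harmonic recurrence is solved by u_k = k/59, giving u_31 = 31/59.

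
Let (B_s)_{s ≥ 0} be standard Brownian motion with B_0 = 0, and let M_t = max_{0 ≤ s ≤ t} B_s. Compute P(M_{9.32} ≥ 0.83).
P(M_{9.32} ≥ 0.83) = 2·P(B_{9.32} ≥ 0.83) = 2(1 − Φ(0.83/√9.32)) ≈ 0.7857

By the reflection principle for Brownian motion, P(M_t ≥ a) = 2 · P(B_t ≥ a) for a ≥ 0. Since B_t ~ N(0, t), P(B_t ≥ 0.83) = 1 − Φ(0.83/√t) = 1 − Φ(0.83/√9.32) = 1 − Φ(0.2719). So
  P(M_{9.32} ≥ 0.83) = 2(1 − Φ(0.2719)) ≈ 0.7857.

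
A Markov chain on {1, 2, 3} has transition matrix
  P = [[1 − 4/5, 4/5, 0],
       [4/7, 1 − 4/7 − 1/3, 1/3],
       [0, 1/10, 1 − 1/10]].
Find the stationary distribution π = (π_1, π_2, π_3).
π = (15/106, 21/106, 35/53)

This is a birth-death chain on three states, which satisfies detailed balance: π_1 · P_{12} = π_2 · P_{21} and π_2 · P_{23} = π_3 · P_{32}.
From π_1 · 4/5 = π_2 · 4/7: π_2/π_1 = (4/5)/(4/7) = 7/5.
From π_2 · 1/3 = π_3 · 1/10: π_3/π_2 = (1/3)/(1/10) = 10/3.
Take π_1 proportional to 1; then unnormalized π = (1, 7/5, 14/3). Normalize by dividing by the sum 106/15:
  π = (15/106, 21/106, 35/53).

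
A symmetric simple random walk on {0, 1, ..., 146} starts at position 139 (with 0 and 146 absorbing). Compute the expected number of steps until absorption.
E[τ | X_0 = 139] = 973

Let v_k = E[τ | X_0 = k]. Boundary: v_0 = v_146 = 0. Recurrence: v_k = 1 + (v_{k-1} + v_{k+1})/2 for 1 ≤ k ≤ 145. The particular solution to v_k − (v_{k-1} + v_{k+1})/2 = 1 is v_k = −k^2. Adding homogeneous solution A + B k and matching boundaries gives v_k = k (146 − k). Substituting k = 139: v_139 = 139 · 7 = 973.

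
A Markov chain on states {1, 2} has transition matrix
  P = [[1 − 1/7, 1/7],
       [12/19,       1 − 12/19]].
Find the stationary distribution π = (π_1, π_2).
π_1 = 84/103, π_2 = 19/103

Solve πP = π with π_1 + π_2 = 1. From πP = π: π_1 · (1 − 1/7) + π_2 · 12/19 = π_1 ⇒ π_2 · 12/19 = π_1 · 1/7 ⇒ π_2/π_1 = (1/7)/(12/19) = 19/84. Together with π_1 + π_2 = 1:
  π_1 = (12/19)/(1/7 + 12/19) = (12/19)/(103/133) = 84/103,
  π_2 = (1/7)/(1/7 + 12/19) = (1/7)/(103/133) = 19/103.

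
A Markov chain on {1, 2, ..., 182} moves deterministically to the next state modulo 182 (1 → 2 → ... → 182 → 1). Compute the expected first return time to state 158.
E[T_158 | X_0 = 158] = 182

The chain cycles deterministically, so starting at state 158 it returns in exactly 182 steps. Equivalently, the stationary distribution is uniform π_j = 1/182 for every state j, so by Kac's formula E[T_158] = 1/π_158 = 182.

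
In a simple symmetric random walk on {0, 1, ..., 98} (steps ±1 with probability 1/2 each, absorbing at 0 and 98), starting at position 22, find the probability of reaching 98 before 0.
P(hit 98 before 0) = 22/98 = 11/49

Let u_k = P(hit 98 before 0 | start at k). Then u_0 = 0, u_98 = 1, and u_k = u_{k-1}/2 + u_{k+1}/2 for 1 ≤ k ≤ 97. This harmonic recurrence is solved by u_k = k/98, giving u_22 = 22/98 = 11/49.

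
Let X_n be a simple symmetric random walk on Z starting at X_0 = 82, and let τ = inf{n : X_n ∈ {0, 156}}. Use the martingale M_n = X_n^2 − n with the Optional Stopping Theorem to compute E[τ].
E[τ] = 6068

M_n = X_n^2 − n is a martingale (since E[X_{n+1}^2 | F_n] = X_n^2 + 1). By OST (τ has finite mean in a bounded region), E[M_τ] = E[M_0] = X_0^2 − 0 = 82^2 = 6724. Also E[M_τ] = E[X_τ^2] − E[τ]. The walk exits at 0 or 156, with P(hit 156 first) = 82/156, so E[X_τ^2] = 156^2 · 82/156 + 0 = 12792. Thus E[τ] = E[X_τ^2] − E[M_τ] = 12792 − 6724 = 6068 = 82(156 − 82) = 6068.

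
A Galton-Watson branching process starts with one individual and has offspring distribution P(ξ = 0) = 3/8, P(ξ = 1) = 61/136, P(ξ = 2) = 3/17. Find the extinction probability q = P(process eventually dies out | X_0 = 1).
q = 1

Mean offspring μ = 0·3/8 + 1·61/136 + 2·3/17 = 109/136 ≤ 1. For μ ≤ 1 with offspring not concentrated at 1, the Galton-Watson process goes extinct almost surely, so q = 1.
(Algebraic check: The pgf is f(s) = 3/8 + 61/136·s + 3/17·s². The extinction probability q is the smallest fixed point of f in [0, 1]. Setting s = f(s):
  3/17·s² + (61/136 − 1)·s + 3/8 = 0
  3/17·s² − (3/8 + 3/17)·s + 3/8 = 0
which factors as (s − 1)·(3/17·s − 3/8) = 0, giving roots s = 1 and s = (3/8)/(3/17) = 17/8. Since 17/8 ≥ 1, the smallest root in [0, 1] is s = 1.)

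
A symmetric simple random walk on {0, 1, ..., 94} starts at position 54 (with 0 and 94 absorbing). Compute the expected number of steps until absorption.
E[τ | X_0 = 54] = 2160

Let v_k = E[τ | X_0 = k]. Boundary: v_0 = v_94 = 0. Recurrence: v_k = 1 + (v_{k-1} + v_{k+1})/2 for 1 ≤ k ≤ 93. The particular solution to v_k − (v_{k-1} + v_{k+1})/2 = 1 is v_k = −k^2. Adding homogeneous solution A + B k and matching boundaries gives v_k = k (94 − k). Substituting k = 54: v_54 = 54 · 40 = 2160.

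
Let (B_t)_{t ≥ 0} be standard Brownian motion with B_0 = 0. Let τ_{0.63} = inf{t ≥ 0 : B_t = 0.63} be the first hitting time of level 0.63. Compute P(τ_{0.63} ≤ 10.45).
P(τ_{0.63} ≤ 10.45) = 2(1 − Φ(0.63/√10.45)) = 2(1 − Φ(0.1949)) ≈ 0.8455

By the reflection principle for standard BM, P(τ_b ≤ t) = 2 · P(B_t ≥ b). Since B_t ~ N(0, t), P(B_t ≥ 0.63) = 1 − Φ(0.63/√t) = 1 − Φ(0.63/√10.45) = 1 − Φ(0.1949) ≈ 0.42274. Doubling: P(τ_{0.63} ≤ 10.45) ≈ 2 · 0.42274 = 0.84548 ≈ 0.8455.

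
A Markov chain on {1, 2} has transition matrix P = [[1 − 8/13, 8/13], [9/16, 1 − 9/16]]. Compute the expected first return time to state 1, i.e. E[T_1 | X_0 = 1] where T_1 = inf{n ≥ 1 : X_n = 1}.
E[T_1 | X_0 = 1] = 1/π_1 = 245/117

For an irreducible recurrent Markov chain with stationary distribution π, E[T_i | X_0 = i] = 1/π_i (Kac's formula). Here π_1 = (9/16)/(8/13 + 9/16) = (9/16)/(245/208) = 117/245, so E[T_1 | X_0 = 1] = 1/π_1 = (8/13 + 9/16)/(9/16) = (245/208)/(9/16) = 245/117.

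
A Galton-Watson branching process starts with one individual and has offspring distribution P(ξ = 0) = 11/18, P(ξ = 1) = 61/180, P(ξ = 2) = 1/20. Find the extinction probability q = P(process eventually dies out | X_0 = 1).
q = 1

Mean offspring μ = 0·11/18 + 1·61/180 + 2·1/20 = 79/180 ≤ 1. For μ ≤ 1 with offspring not concentrated at 1, the Galton-Watson process goes extinct almost surely, so q = 1.
(Algebraic check: The pgf is f(s) = 11/18 + 61/180·s + 1/20·s². The extinction probability q is the smallest fixed point of f in [0, 1]. Setting s = f(s):
  1/20·s² + (61/180 − 1)·s + 11/18 = 0
  1/20·s² − (11/18 + 1/20)·s + 11/18 = 0
which factors as (s − 1)·(1/20·s − 11/18) = 0, giving roots s = 1 and s = (11/18)/(1/20) = 110/9. Since 110/9 ≥ 1, the smallest root in [0, 1] is s = 1.)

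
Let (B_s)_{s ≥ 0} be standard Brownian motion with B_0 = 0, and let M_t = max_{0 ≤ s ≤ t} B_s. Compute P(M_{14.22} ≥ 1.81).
P(M_{14.22} ≥ 1.81) = 2·P(B_{14.22} ≥ 1.81) = 2(1 − Φ(1.81/√14.22)) ≈ 0.6312

By the reflection principle for Brownian motion, P(M_t ≥ a) = 2 · P(B_t ≥ a) for a ≥ 0. Since B_t ~ N(0, t), P(B_t ≥ 1.81) = 1 − Φ(1.81/√t) = 1 − Φ(1.81/√14.22) = 1 − Φ(0.4800). So
  P(M_{14.22} ≥ 1.81) = 2(1 − Φ(0.4800)) ≈ 0.6312.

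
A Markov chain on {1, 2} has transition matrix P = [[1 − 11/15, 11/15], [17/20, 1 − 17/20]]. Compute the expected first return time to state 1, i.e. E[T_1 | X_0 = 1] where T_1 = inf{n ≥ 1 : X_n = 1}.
E[T_1 | X_0 = 1] = 1/π_1 = 95/51

For an irreducible recurrent Markov chain with stationary distribution π, E[T_i | X_0 = i] = 1/π_i (Kac's formula). Here π_1 = (17/20)/(11/15 + 17/20) = (17/20)/(19/12) = 51/95, so E[T_1 | X_0 = 1] = 1/π_1 = (11/15 + 17/20)/(17/20) = (19/12)/(17/20) = 95/51.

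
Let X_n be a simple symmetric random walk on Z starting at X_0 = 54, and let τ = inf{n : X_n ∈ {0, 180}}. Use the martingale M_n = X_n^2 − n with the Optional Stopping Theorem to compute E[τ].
E[τ] = 6804

M_n = X_n^2 − n is a martingale (since E[X_{n+1}^2 | F_n] = X_n^2 + 1). By OST (τ has finite mean in a bounded region), E[M_τ] = E[M_0] = X_0^2 − 0 = 54^2 = 2916. Also E[M_τ] = E[X_τ^2] − E[τ]. The walk exits at 0 or 180, with P(hit 180 first) = 54/180, so E[X_τ^2] = 180^2 · 54/180 + 0 = 9720. Thus E[τ] = E[X_τ^2] − E[M_τ] = 9720 − 2916 = 6804 = 54(180 − 54) = 6804.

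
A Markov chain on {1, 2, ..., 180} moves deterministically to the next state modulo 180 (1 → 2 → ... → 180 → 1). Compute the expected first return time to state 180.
E[T_180 | X_0 = 180] = 180

The chain cycles deterministically, so starting at state 180 it returns in exactly 180 steps. Equivalently, the stationary distribution is uniform π_j = 1/180 for every state j, so by Kac's formula E[T_180] = 1/π_180 = 180.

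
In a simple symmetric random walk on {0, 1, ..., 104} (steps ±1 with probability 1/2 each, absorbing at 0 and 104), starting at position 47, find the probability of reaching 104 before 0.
P(hit 104 before 0) = 47/104

Let u_k = P(hit 104 before 0 | start at k). Then u_0 = 0, u_104 = 1, and u_k = u_{k-1}/2 + u_{k+1}/2 for 1 ≤ k ≤ 103. This harmonic recurrence is solved by u_k = k/104, giving u_47 = 47/104.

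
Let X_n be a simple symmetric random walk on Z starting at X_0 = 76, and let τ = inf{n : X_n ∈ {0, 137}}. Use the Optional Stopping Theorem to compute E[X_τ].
E[X_τ] = 76

X_n is a martingale and τ is a bounded-mean stopping time (indeed τ is finite a.s. with bounded expectation since the walk is in a bounded region). By the OST, E[X_τ] = E[X_0] = 76. Equivalently: E[X_τ] = 137 · P(hit 137 first) + 0 · P(hit 0 first) = 137 · (76/137) = 76.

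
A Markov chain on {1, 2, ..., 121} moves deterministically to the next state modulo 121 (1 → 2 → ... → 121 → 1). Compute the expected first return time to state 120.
E[T_120 | X_0 = 120] = 121

The chain cycles deterministically, so starting at state 120 it returns in exactly 121 steps. Equivalently, the stationary distribution is uniform π_j = 1/121 for every state j, so by Kac's formula E[T_120] = 1/π_120 = 121.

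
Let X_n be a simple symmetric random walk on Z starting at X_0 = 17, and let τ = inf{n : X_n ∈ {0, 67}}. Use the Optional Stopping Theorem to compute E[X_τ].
E[X_τ] = 17

X_n is a martingale and τ is a bounded-mean stopping time (indeed τ is finite a.s. with bounded expectation since the walk is in a bounded region). By the OST, E[X_τ] = E[X_0] = 17. Equivalently: E[X_τ] = 67 · P(hit 67 first) + 0 · P(hit 0 first) = 67 · (17/67) = 17.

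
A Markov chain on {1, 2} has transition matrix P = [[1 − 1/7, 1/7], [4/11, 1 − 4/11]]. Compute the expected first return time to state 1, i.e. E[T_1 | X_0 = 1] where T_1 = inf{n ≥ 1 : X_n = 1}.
E[T_1 | X_0 = 1] = 1/π_1 = 39/28

For an irreducible recurrent Markov chain with stationary distribution π, E[T_i | X_0 = i] = 1/π_i (Kac's formula). Here π_1 = (4/11)/(1/7 + 4/11) = (4/11)/(39/77) = 28/39, so E[T_1 | X_0 = 1] = 1/π_1 = (1/7 + 4/11)/(4/11) = (39/77)/(4/11) = 39/28.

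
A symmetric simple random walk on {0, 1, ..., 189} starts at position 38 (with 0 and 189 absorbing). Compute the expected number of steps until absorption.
E[τ | X_0 = 38] = 5738

Let v_k = E[τ | X_0 = k]. Boundary: v_0 = v_189 = 0. Recurrence: v_k = 1 + (v_{k-1} + v_{k+1})/2 for 1 ≤ k ≤ 188. The particular solution to v_k − (v_{k-1} + v_{k+1})/2 = 1 is v_k = −k^2. Adding homogeneous solution A + B k and matching boundaries gives v_k = k (189 − k). Substituting k = 38: v_38 = 38 · 151 = 5738.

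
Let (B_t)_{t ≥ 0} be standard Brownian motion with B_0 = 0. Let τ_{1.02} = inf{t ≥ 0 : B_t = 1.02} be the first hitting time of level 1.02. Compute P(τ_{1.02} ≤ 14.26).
P(τ_{1.02} ≤ 14.26) = 2(1 − Φ(1.02/√14.26)) = 2(1 − Φ(0.2701)) ≈ 0.7871

By the reflection principle for standard BM, P(τ_b ≤ t) = 2 · P(B_t ≥ b). Since B_t ~ N(0, t), P(B_t ≥ 1.02) = 1 − Φ(1.02/√t) = 1 − Φ(1.02/√14.26) = 1 − Φ(0.2701) ≈ 0.39354. Doubling: P(τ_{1.02} ≤ 14.26) ≈ 2 · 0.39354 = 0.78708 ≈ 0.7871.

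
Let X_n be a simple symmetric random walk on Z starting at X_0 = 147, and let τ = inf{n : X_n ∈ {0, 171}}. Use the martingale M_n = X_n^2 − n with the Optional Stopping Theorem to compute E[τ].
E[τ] = 3528

M_n = X_n^2 − n is a martingale (since E[X_{n+1}^2 | F_n] = X_n^2 + 1). By OST (τ has finite mean in a bounded region), E[M_τ] = E[M_0] = X_0^2 − 0 = 147^2 = 21609. Also E[M_τ] = E[X_τ^2] − E[τ]. The walk exits at 0 or 171, with P(hit 171 first) = 147/171, so E[X_τ^2] = 171^2 · 147/171 + 0 = 25137. Thus E[τ] = E[X_τ^2] − E[M_τ] = 25137 − 21609 = 3528 = 147(171 − 147) = 3528.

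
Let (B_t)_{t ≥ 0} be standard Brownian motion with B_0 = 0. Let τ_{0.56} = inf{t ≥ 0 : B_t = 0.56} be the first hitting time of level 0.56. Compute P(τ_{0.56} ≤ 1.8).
P(τ_{0.56} ≤ 1.8) = 2(1 − Φ(0.56/√1.8)) = 2(1 − Φ(0.4174)) ≈ 0.6764

By the reflection principle for standard BM, P(τ_b ≤ t) = 2 · P(B_t ≥ b). Since B_t ~ N(0, t), P(B_t ≥ 0.56) = 1 − Φ(0.56/√t) = 1 − Φ(0.56/√1.8) = 1 − Φ(0.4174) ≈ 0.33819. Doubling: P(τ_{0.56} ≤ 1.8) ≈ 2 · 0.33819 = 0.67638 ≈ 0.6764.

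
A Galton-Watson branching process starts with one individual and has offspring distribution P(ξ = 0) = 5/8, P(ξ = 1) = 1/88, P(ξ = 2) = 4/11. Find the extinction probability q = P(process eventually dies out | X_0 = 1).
q = 1

Mean offspring μ = 0·5/8 + 1·1/88 + 2·4/11 = 65/88 ≤ 1. For μ ≤ 1 with offspring not concentrated at 1, the Galton-Watson process goes extinct almost surely, so q = 1.
(Algebraic check: The pgf is f(s) = 5/8 + 1/88·s + 4/11·s². The extinction probability q is the smallest fixed point of f in [0, 1]. Setting s = f(s):
  4/11·s² + (1/88 − 1)·s + 5/8 = 0
  4/11·s² − (5/8 + 4/11)·s + 5/8 = 0
which factors as (s − 1)·(4/11·s − 5/8) = 0, giving roots s = 1 and s = (5/8)/(4/11) = 55/32. Since 55/32 ≥ 1, the smallest root in [0, 1] is s = 1.)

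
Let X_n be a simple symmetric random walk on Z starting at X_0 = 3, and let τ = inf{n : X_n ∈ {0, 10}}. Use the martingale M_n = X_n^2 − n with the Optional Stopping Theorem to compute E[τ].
E[τ] = 21

M_n = X_n^2 − n is a martingale (since E[X_{n+1}^2 | F_n] = X_n^2 + 1). By OST (τ has finite mean in a bounded region), E[M_τ] = E[M_0] = X_0^2 − 0 = 3^2 = 9. Also E[M_τ] = E[X_τ^2] − E[τ]. The walk exits at 0 or 10, with P(hit 10 first) = 3/10, so E[X_τ^2] = 10^2 · 3/10 + 0 = 30. Thus E[τ] = E[X_τ^2] − E[M_τ] = 30 − 9 = 21 = 3(10 − 3) = 21.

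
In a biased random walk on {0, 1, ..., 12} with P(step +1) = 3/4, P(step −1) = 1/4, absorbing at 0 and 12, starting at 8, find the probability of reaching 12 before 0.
P(hit 12 before 0) = (1 − (1/3)^8) / (1 − (1/3)^12) = 6642/6643

Let u_k denote P(reach 12 before 0 | start at k). Boundary: u_0 = 0, u_12 = 1. Recurrence: u_k = 3/4·u_{k+1} + 1/4·u_{k-1} for 1 ≤ k ≤ 11. Try u_k = A + B·r^k with r = q/p = (1/4)/(3/4) = 1/3. Substitution satisfies the recurrence; boundary conditions give:
  u_k = (1 − r^k) / (1 − r^N) = (1 − (1/3)^8) / (1 − (1/3)^12) = 6642/6643.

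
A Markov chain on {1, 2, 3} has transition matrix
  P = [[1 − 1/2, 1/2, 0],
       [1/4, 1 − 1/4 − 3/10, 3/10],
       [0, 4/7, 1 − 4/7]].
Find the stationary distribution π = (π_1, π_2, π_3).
π = (20/81, 40/81, 7/27)

This is a birth-death chain on three states, which satisfies detailed balance: π_1 · P_{12} = π_2 · P_{21} and π_2 · P_{23} = π_3 · P_{32}.
From π_1 · 1/2 = π_2 · 1/4: π_2/π_1 = (1/2)/(1/4) = 2.
From π_2 · 3/10 = π_3 · 4/7: π_3/π_2 = (3/10)/(4/7) = 21/40.
Take π_1 proportional to 1; then unnormalized π = (1, 2, 21/20). Normalize by dividing by the sum 81/20:
  π = (20/81, 40/81, 7/27).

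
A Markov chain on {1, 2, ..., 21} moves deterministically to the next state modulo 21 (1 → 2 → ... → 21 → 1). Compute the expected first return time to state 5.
E[T_5 | X_0 = 5] = 21

The chain cycles deterministically, so starting at state 5 it returns in exactly 21 steps. Equivalently, the stationary distribution is uniform π_j = 1/21 for every state j, so by Kac's formula E[T_5] = 1/π_5 = 21.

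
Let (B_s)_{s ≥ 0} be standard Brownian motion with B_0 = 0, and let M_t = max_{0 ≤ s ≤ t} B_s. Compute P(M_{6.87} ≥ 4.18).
P(M_{6.87} ≥ 4.18) = 2·P(B_{6.87} ≥ 4.18) = 2(1 − Φ(4.18/√6.87)) ≈ 0.1108

By the reflection principle for Brownian motion, P(M_t ≥ a) = 2 · P(B_t ≥ a) for a ≥ 0. Since B_t ~ N(0, t), P(B_t ≥ 4.18) = 1 − Φ(4.18/√t) = 1 − Φ(4.18/√6.87) = 1 − Φ(1.5948). So
  P(M_{6.87} ≥ 4.18) = 2(1 − Φ(1.5948)) ≈ 0.1108.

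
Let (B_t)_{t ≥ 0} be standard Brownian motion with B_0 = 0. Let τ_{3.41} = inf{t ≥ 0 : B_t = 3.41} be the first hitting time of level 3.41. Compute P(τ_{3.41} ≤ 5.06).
P(τ_{3.41} ≤ 5.06) = 2(1 − Φ(3.41/√5.06)) = 2(1 − Φ(1.5159)) ≈ 0.1295

By the reflection principle for standard BM, P(τ_b ≤ t) = 2 · P(B_t ≥ b). Since B_t ~ N(0, t), P(B_t ≥ 3.41) = 1 − Φ(3.41/√t) = 1 − Φ(3.41/√5.06) = 1 − Φ(1.5159) ≈ 0.06477. Doubling: P(τ_{3.41} ≤ 5.06) ≈ 2 · 0.06477 = 0.12954 ≈ 0.1295.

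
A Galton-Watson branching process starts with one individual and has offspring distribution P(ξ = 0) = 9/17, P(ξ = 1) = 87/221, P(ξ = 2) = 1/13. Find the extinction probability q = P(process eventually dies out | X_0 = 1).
q = 1

Mean offspring μ = 0·9/17 + 1·87/221 + 2·1/13 = 121/221 ≤ 1. For μ ≤ 1 with offspring not concentrated at 1, the Galton-Watson process goes extinct almost surely, so q = 1.
(Algebraic check: The pgf is f(s) = 9/17 + 87/221·s + 1/13·s². The extinction probability q is the smallest fixed point of f in [0, 1]. Setting s = f(s):
  1/13·s² + (87/221 − 1)·s + 9/17 = 0
  1/13·s² − (9/17 + 1/13)·s + 9/17 = 0
which factors as (s − 1)·(1/13·s − 9/17) = 0, giving roots s = 1 and s = (9/17)/(1/13) = 117/17. Since 117/17 ≥ 1, the smallest root in [0, 1] is s = 1.)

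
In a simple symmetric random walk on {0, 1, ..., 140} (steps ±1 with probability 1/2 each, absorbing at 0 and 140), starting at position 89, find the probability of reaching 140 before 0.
P(hit 140 before 0) = 89/140

Let u_k = P(hit 140 before 0 | start at k). Then u_0 = 0, u_140 = 1, and u_k = u_{k-1}/2 + u_{k+1}/2 for 1 ≤ k ≤ 139. This harmonic recurrence is solved by u_k = k/140, giving u_89 = 89/140.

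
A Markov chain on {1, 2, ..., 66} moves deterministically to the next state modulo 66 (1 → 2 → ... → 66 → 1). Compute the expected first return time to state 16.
E[T_16 | X_0 = 16] = 66

The chain cycles deterministically, so starting at state 16 it returns in exactly 66 steps. Equivalently, the stationary distribution is uniform π_j = 1/66 for every state j, so by Kac's formula E[T_16] = 1/π_16 = 66.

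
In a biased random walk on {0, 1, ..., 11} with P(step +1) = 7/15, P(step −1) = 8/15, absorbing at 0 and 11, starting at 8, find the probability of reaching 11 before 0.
P(hit 11 before 0) = (1 − (8/7)^8) / (1 − (8/7)^11) = 3777258345/6612607849

Let u_k denote P(reach 11 before 0 | start at k). Boundary: u_0 = 0, u_11 = 1. Recurrence: u_k = 7/15·u_{k+1} + 8/15·u_{k-1} for 1 ≤ k ≤ 10. Try u_k = A + B·r^k with r = q/p = (8/15)/(7/15) = 8/7. Substitution satisfies the recurrence; boundary conditions give:
  u_k = (1 − r^k) / (1 − r^N) = (1 − (8/7)^8) / (1 − (8/7)^11) = 3777258345/6612607849.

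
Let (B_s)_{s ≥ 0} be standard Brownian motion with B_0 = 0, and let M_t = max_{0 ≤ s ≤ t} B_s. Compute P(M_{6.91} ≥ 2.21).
P(M_{6.91} ≥ 2.21) = 2·P(B_{6.91} ≥ 2.21) = 2(1 − Φ(2.21/√6.91)) ≈ 0.4005

By the reflection principle for Brownian motion, P(M_t ≥ a) = 2 · P(B_t ≥ a) for a ≥ 0. Since B_t ~ N(0, t), P(B_t ≥ 2.21) = 1 − Φ(2.21/√t) = 1 − Φ(2.21/√6.91) = 1 − Φ(0.8407). So
  P(M_{6.91} ≥ 2.21) = 2(1 − Φ(0.8407)) ≈ 0.4005.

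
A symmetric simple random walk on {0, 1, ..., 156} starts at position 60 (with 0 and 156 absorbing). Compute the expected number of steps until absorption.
E[τ | X_0 = 60] = 5760

Let v_k = E[τ | X_0 = k]. Boundary: v_0 = v_156 = 0. Recurrence: v_k = 1 + (v_{k-1} + v_{k+1})/2 for 1 ≤ k ≤ 155. The particular solution to v_k − (v_{k-1} + v_{k+1})/2 = 1 is v_k = −k^2. Adding homogeneous solution A + B k and matching boundaries gives v_k = k (156 − k). Substituting k = 60: v_60 = 60 · 96 = 5760.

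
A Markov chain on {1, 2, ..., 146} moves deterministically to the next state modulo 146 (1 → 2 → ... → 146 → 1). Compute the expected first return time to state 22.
E[T_22 | X_0 = 22] = 146

The chain cycles deterministically, so starting at state 22 it returns in exactly 146 steps. Equivalently, the stationary distribution is uniform π_j = 1/146 for every state j, so by Kac's formula E[T_22] = 1/π_22 = 146.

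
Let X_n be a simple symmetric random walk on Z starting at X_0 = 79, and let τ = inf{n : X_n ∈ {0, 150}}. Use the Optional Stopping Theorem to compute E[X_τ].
E[X_τ] = 79

X_n is a martingale and τ is a bounded-mean stopping time (indeed τ is finite a.s. with bounded expectation since the walk is in a bounded region). By the OST, E[X_τ] = E[X_0] = 79. Equivalently: E[X_τ] = 150 · P(hit 150 first) + 0 · P(hit 0 first) = 150 · (79/150) = 79.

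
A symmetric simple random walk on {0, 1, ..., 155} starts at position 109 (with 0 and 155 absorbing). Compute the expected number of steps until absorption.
E[τ | X_0 = 109] = 5014

Let v_k = E[τ | X_0 = k]. Boundary: v_0 = v_155 = 0. Recurrence: v_k = 1 + (v_{k-1} + v_{k+1})/2 for 1 ≤ k ≤ 154. The particular solution to v_k − (v_{k-1} + v_{k+1})/2 = 1 is v_k = −k^2. Adding homogeneous solution A + B k and matching boundaries gives v_k = k (155 − k). Substituting k = 109: v_109 = 109 · 46 = 5014.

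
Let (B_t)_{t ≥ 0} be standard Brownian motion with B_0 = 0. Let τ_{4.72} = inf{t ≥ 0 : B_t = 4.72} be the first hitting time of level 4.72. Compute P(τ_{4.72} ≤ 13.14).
P(τ_{4.72} ≤ 13.14) = 2(1 − Φ(4.72/√13.14)) = 2(1 − Φ(1.3021)) ≈ 0.1929

By the reflection principle for standard BM, P(τ_b ≤ t) = 2 · P(B_t ≥ b). Since B_t ~ N(0, t), P(B_t ≥ 4.72) = 1 − Φ(4.72/√t) = 1 − Φ(4.72/√13.14) = 1 − Φ(1.3021) ≈ 0.09644. Doubling: P(τ_{4.72} ≤ 13.14) ≈ 2 · 0.09644 = 0.19288 ≈ 0.1929.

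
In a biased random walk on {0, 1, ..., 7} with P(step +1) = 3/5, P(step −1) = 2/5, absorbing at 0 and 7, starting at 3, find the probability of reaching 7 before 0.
P(hit 7 before 0) = (1 − (2/3)^3) / (1 − (2/3)^7) = 1539/2059

Let u_k denote P(reach 7 before 0 | start at k). Boundary: u_0 = 0, u_7 = 1. Recurrence: u_k = 3/5·u_{k+1} + 2/5·u_{k-1} for 1 ≤ k ≤ 6. Try u_k = A + B·r^k with r = q/p = (2/5)/(3/5) = 2/3. Substitution satisfies the recurrence; boundary conditions give:
  u_k = (1 − r^k) / (1 − r^N) = (1 − (2/3)^3) / (1 − (2/3)^7) = 1539/2059.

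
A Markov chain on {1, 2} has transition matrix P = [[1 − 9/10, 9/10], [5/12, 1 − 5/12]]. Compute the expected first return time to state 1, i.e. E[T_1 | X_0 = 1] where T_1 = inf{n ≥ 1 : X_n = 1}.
E[T_1 | X_0 = 1] = 1/π_1 = 79/25

For an irreducible recurrent Markov chain with stationary distribution π, E[T_i | X_0 = i] = 1/π_i (Kac's formula). Here π_1 = (5/12)/(9/10 + 5/12) = (5/12)/(79/60) = 25/79, so E[T_1 | X_0 = 1] = 1/π_1 = (9/10 + 5/12)/(5/12) = (79/60)/(5/12) = 79/25.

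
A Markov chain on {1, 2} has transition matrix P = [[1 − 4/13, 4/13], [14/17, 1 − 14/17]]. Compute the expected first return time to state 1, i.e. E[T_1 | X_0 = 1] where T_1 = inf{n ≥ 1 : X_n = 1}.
E[T_1 | X_0 = 1] = 1/π_1 = 125/91

For an irreducible recurrent Markov chain with stationary distribution π, E[T_i | X_0 = i] = 1/π_i (Kac's formula). Here π_1 = (14/17)/(4/13 + 14/17) = (14/17)/(250/221) = 91/125, so E[T_1 | X_0 = 1] = 1/π_1 = (4/13 + 14/17)/(14/17) = (250/221)/(14/17) = 125/91.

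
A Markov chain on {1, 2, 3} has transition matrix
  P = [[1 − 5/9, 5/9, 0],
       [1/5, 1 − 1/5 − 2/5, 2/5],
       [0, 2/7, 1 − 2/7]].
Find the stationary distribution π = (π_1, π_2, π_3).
π = (3/23, 25/69, 35/69)

This is a birth-death chain on three states, which satisfies detailed balance: π_1 · P_{12} = π_2 · P_{21} and π_2 · P_{23} = π_3 · P_{32}.
From π_1 · 5/9 = π_2 · 1/5: π_2/π_1 = (5/9)/(1/5) = 25/9.
From π_2 · 2/5 = π_3 · 2/7: π_3/π_2 = (2/5)/(2/7) = 7/5.
Take π_1 proportional to 1; then unnormalized π = (1, 25/9, 35/9). Normalize by dividing by the sum 23/3:
  π = (3/23, 25/69, 35/69).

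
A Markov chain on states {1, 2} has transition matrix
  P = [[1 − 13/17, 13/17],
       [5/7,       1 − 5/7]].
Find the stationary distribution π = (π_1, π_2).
π_1 = 85/176, π_2 = 91/176

Solve πP = π with π_1 + π_2 = 1. From πP = π: π_1 · (1 − 13/17) + π_2 · 5/7 = π_1 ⇒ π_2 · 5/7 = π_1 · 13/17 ⇒ π_2/π_1 = (13/17)/(5/7) = 91/85. Together with π_1 + π_2 = 1:
  π_1 = (5/7)/(13/17 + 5/7) = (5/7)/(176/119) = 85/176,
  π_2 = (13/17)/(13/17 + 5/7) = (13/17)/(176/119) = 91/176.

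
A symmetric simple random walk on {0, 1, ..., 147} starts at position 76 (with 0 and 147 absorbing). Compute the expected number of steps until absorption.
E[τ | X_0 = 76] = 5396

Let v_k = E[τ | X_0 = k]. Boundary: v_0 = v_147 = 0. Recurrence: v_k = 1 + (v_{k-1} + v_{k+1})/2 for 1 ≤ k ≤ 146. The particular solution to v_k − (v_{k-1} + v_{k+1})/2 = 1 is v_k = −k^2. Adding homogeneous solution A + B k and matching boundaries gives v_k = k (147 − k). Substituting k = 76: v_76 = 76 · 71 = 5396.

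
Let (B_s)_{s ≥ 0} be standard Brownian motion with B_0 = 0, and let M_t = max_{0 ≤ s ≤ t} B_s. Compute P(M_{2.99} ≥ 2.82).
P(M_{2.99} ≥ 2.82) = 2·P(B_{2.99} ≥ 2.82) = 2(1 − Φ(2.82/√2.99)) ≈ 0.1029

By the reflection principle for Brownian motion, P(M_t ≥ a) = 2 · P(B_t ≥ a) for a ≥ 0. Since B_t ~ N(0, t), P(B_t ≥ 2.82) = 1 − Φ(2.82/√t) = 1 − Φ(2.82/√2.99) = 1 − Φ(1.6308). So
  P(M_{2.99} ≥ 2.82) = 2(1 − Φ(1.6308)) ≈ 0.1029.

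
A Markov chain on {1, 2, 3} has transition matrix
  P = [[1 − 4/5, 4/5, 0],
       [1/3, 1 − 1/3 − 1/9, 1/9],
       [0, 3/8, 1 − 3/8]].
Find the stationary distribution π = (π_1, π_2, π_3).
π = (9/37, 108/185, 32/185)

This is a birth-death chain on three states, which satisfies detailed balance: π_1 · P_{12} = π_2 · P_{21} and π_2 · P_{23} = π_3 · P_{32}.
From π_1 · 4/5 = π_2 · 1/3: π_2/π_1 = (4/5)/(1/3) = 12/5.
From π_2 · 1/9 = π_3 · 3/8: π_3/π_2 = (1/9)/(3/8) = 8/27.
Take π_1 proportional to 1; then unnormalized π = (1, 12/5, 32/45). Normalize by dividing by the sum 37/9:
  π = (9/37, 108/185, 32/185).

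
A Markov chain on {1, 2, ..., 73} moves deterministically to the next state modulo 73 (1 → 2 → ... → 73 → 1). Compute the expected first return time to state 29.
E[T_29 | X_0 = 29] = 73

The chain cycles deterministically, so starting at state 29 it returns in exactly 73 steps. Equivalently, the stationary distribution is uniform π_j = 1/73 for every state j, so by Kac's formula E[T_29] = 1/π_29 = 73.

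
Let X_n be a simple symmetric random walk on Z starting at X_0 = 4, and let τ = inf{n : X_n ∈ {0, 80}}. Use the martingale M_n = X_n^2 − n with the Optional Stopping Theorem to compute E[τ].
E[τ] = 304

M_n = X_n^2 − n is a martingale (since E[X_{n+1}^2 | F_n] = X_n^2 + 1). By OST (τ has finite mean in a bounded region), E[M_τ] = E[M_0] = X_0^2 − 0 = 4^2 = 16. Also E[M_τ] = E[X_τ^2] − E[τ]. The walk exits at 0 or 80, with P(hit 80 first) = 4/80, so E[X_τ^2] = 80^2 · 4/80 + 0 = 320. Thus E[τ] = E[X_τ^2] − E[M_τ] = 320 − 16 = 304 = 4(80 − 4) = 304.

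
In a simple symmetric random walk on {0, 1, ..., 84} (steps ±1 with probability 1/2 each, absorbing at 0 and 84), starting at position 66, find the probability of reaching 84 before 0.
P(hit 84 before 0) = 66/84 = 11/14

Let u_k = P(hit 84 before 0 | start at k). Then u_0 = 0, u_84 = 1, and u_k = u_{k-1}/2 + u_{k+1}/2 for 1 ≤ k ≤ 83. This harmonic recurrence is solved by u_k = k/84, giving u_66 = 66/84 = 11/14.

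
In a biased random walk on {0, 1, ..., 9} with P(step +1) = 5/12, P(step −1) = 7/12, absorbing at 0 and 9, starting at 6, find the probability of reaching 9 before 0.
P(hit 9 before 0) = (1 − (7/5)^6) / (1 − (7/5)^9) = 58500/176149

Let u_k denote P(reach 9 before 0 | start at k). Boundary: u_0 = 0, u_9 = 1. Recurrence: u_k = 5/12·u_{k+1} + 7/12·u_{k-1} for 1 ≤ k ≤ 8. Try u_k = A + B·r^k with r = q/p = (7/12)/(5/12) = 7/5. Substitution satisfies the recurrence; boundary conditions give:
  u_k = (1 − r^k) / (1 − r^N) = (1 − (7/5)^6) / (1 − (7/5)^9) = 58500/176149.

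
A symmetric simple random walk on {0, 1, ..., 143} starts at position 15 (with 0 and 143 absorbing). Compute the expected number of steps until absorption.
E[τ | X_0 = 15] = 1920

Let v_k = E[τ | X_0 = k]. Boundary: v_0 = v_143 = 0. Recurrence: v_k = 1 + (v_{k-1} + v_{k+1})/2 for 1 ≤ k ≤ 142. The particular solution to v_k − (v_{k-1} + v_{k+1})/2 = 1 is v_k = −k^2. Adding homogeneous solution A + B k and matching boundaries gives v_k = k (143 − k). Substituting k = 15: v_15 = 15 · 128 = 1920.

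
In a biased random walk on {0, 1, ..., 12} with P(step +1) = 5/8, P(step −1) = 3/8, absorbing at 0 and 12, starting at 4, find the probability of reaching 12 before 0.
P(hit 12 before 0) = (1 − (3/5)^4) / (1 − (3/5)^12) = 390625/447811

Let u_k denote P(reach 12 before 0 | start at k). Boundary: u_0 = 0, u_12 = 1. Recurrence: u_k = 5/8·u_{k+1} + 3/8·u_{k-1} for 1 ≤ k ≤ 11. Try u_k = A + B·r^k with r = q/p = (3/8)/(5/8) = 3/5. Substitution satisfies the recurrence; boundary conditions give:
  u_k = (1 − r^k) / (1 − r^N) = (1 − (3/5)^4) / (1 − (3/5)^12) = 390625/447811.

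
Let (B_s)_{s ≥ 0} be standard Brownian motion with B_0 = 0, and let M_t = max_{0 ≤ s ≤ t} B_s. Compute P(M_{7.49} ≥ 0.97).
P(M_{7.49} ≥ 0.97) = 2·P(B_{7.49} ≥ 0.97) = 2(1 − Φ(0.97/√7.49)) ≈ 0.7230

By the reflection principle for Brownian motion, P(M_t ≥ a) = 2 · P(B_t ≥ a) for a ≥ 0. Since B_t ~ N(0, t), P(B_t ≥ 0.97) = 1 − Φ(0.97/√t) = 1 − Φ(0.97/√7.49) = 1 − Φ(0.3544). So
  P(M_{7.49} ≥ 0.97) = 2(1 − Φ(0.3544)) ≈ 0.7230.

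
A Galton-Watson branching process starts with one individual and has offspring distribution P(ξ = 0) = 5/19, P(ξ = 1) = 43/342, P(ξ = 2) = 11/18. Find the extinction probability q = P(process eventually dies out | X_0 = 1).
q = 90/209

The pgf is f(s) = 5/19 + 43/342·s + 11/18·s². The extinction probability q is the smallest fixed point of f in [0, 1]. Setting s = f(s):
  11/18·s² + (43/342 − 1)·s + 5/19 = 0
  11/18·s² − (5/19 + 11/18)·s + 5/19 = 0
which factors as (s − 1)·(11/18·s − 5/19) = 0, giving roots s = 1 and s = (5/19)/(11/18) = 90/209.
Mean offspring μ = 43/342 + 2·11/18 = 461/342 > 1 (supercritical), so q < 1. The extinction probability is the smaller root: q = (5/19)/(11/18) = 90/209.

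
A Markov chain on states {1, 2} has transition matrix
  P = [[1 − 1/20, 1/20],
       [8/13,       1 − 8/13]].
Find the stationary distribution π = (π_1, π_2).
π_1 = 160/173, π_2 = 13/173

Solve πP = π with π_1 + π_2 = 1. From πP = π: π_1 · (1 − 1/20) + π_2 · 8/13 = π_1 ⇒ π_2 · 8/13 = π_1 · 1/20 ⇒ π_2/π_1 = (1/20)/(8/13) = 13/160. Together with π_1 + π_2 = 1:
  π_1 = (8/13)/(1/20 + 8/13) = (8/13)/(173/260) = 160/173,
  π_2 = (1/20)/(1/20 + 8/13) = (1/20)/(173/260) = 13/173.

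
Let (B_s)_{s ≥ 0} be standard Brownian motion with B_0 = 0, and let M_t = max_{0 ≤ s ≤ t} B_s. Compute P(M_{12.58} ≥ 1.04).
P(M_{12.58} ≥ 1.04) = 2·P(B_{12.58} ≥ 1.04) = 2(1 − Φ(1.04/√12.58)) ≈ 0.7694

By the reflection principle for Brownian motion, P(M_t ≥ a) = 2 · P(B_t ≥ a) for a ≥ 0. Since B_t ~ N(0, t), P(B_t ≥ 1.04) = 1 − Φ(1.04/√t) = 1 − Φ(1.04/√12.58) = 1 − Φ(0.2932). So
  P(M_{12.58} ≥ 1.04) = 2(1 − Φ(0.2932)) ≈ 0.7694.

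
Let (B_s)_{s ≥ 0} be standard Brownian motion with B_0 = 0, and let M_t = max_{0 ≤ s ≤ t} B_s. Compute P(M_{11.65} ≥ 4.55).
P(M_{11.65} ≥ 4.55) = 2·P(B_{11.65} ≥ 4.55) = 2(1 − Φ(4.55/√11.65)) ≈ 0.1825

By the reflection principle for Brownian motion, P(M_t ≥ a) = 2 · P(B_t ≥ a) for a ≥ 0. Since B_t ~ N(0, t), P(B_t ≥ 4.55) = 1 − Φ(4.55/√t) = 1 − Φ(4.55/√11.65) = 1 − Φ(1.3331). So
  P(M_{11.65} ≥ 4.55) = 2(1 − Φ(1.3331)) ≈ 0.1825.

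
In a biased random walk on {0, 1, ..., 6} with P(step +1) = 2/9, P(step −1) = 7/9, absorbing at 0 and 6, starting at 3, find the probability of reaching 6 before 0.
P(hit 6 before 0) = (1 − (7/2)^3) / (1 − (7/2)^6) = 8/351

Let u_k denote P(reach 6 before 0 | start at k). Boundary: u_0 = 0, u_6 = 1. Recurrence: u_k = 2/9·u_{k+1} + 7/9·u_{k-1} for 1 ≤ k ≤ 5. Try u_k = A + B·r^k with r = q/p = (7/9)/(2/9) = 7/2. Substitution satisfies the recurrence; boundary conditions give:
  u_k = (1 − r^k) / (1 − r^N) = (1 − (7/2)^3) / (1 − (7/2)^6) = 8/351.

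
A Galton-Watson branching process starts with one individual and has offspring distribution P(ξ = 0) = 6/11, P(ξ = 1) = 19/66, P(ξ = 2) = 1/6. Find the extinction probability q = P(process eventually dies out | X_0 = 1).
q = 1

Mean offspring μ = 0·6/11 + 1·19/66 + 2·1/6 = 41/66 ≤ 1. For μ ≤ 1 with offspring not concentrated at 1, the Galton-Watson process goes extinct almost surely, so q = 1.
(Algebraic check: The pgf is f(s) = 6/11 + 19/66·s + 1/6·s². The extinction probability q is the smallest fixed point of f in [0, 1]. Setting s = f(s):
  1/6·s² + (19/66 − 1)·s + 6/11 = 0
  1/6·s² − (6/11 + 1/6)·s + 6/11 = 0
which factors as (s − 1)·(1/6·s − 6/11) = 0, giving roots s = 1 and s = (6/11)/(1/6) = 36/11. Since 36/11 ≥ 1, the smallest root in [0, 1] is s = 1.)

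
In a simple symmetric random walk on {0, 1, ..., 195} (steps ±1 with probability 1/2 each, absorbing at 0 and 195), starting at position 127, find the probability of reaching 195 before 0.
P(hit 195 before 0) = 127/195

Let u_k = P(hit 195 before 0 | start at k). Then u_0 = 0, u_195 = 1, and u_k = u_{k-1}/2 + u_{k+1}/2 for 1 ≤ k ≤ 194. This harmonic recurrence is solved by u_k = k/195, giving u_127 = 127/195.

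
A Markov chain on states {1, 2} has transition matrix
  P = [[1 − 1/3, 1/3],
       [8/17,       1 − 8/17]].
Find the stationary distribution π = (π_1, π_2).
π_1 = 24/41, π_2 = 17/41

Solve πP = π with π_1 + π_2 = 1. From πP = π: π_1 · (1 − 1/3) + π_2 · 8/17 = π_1 ⇒ π_2 · 8/17 = π_1 · 1/3 ⇒ π_2/π_1 = (1/3)/(8/17) = 17/24. Together with π_1 + π_2 = 1:
  π_1 = (8/17)/(1/3 + 8/17) = (8/17)/(41/51) = 24/41,
  π_2 = (1/3)/(1/3 + 8/17) = (1/3)/(41/51) = 17/41.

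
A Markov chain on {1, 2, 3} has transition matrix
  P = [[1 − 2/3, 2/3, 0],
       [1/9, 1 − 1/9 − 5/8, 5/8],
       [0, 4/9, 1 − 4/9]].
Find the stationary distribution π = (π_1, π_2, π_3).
π = (16/247, 96/247, 135/247)

This is a birth-death chain on three states, which satisfies detailed balance: π_1 · P_{12} = π_2 · P_{21} and π_2 · P_{23} = π_3 · P_{32}.
From π_1 · 2/3 = π_2 · 1/9: π_2/π_1 = (2/3)/(1/9) = 6.
From π_2 · 5/8 = π_3 · 4/9: π_3/π_2 = (5/8)/(4/9) = 45/32.
Take π_1 proportional to 1; then unnormalized π = (1, 6, 135/16). Normalize by dividing by the sum 247/16:
  π = (16/247, 96/247, 135/247).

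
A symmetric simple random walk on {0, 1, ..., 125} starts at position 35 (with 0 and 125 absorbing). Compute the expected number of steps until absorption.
E[τ | X_0 = 35] = 3150

Let v_k = E[τ | X_0 = k]. Boundary: v_0 = v_125 = 0. Recurrence: v_k = 1 + (v_{k-1} + v_{k+1})/2 for 1 ≤ k ≤ 124. The particular solution to v_k − (v_{k-1} + v_{k+1})/2 = 1 is v_k = −k^2. Adding homogeneous solution A + B k and matching boundaries gives v_k = k (125 − k). Substituting k = 35: v_35 = 35 · 90 = 3150.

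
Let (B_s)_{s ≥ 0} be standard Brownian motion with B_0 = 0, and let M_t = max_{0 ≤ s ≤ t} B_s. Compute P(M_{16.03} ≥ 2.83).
P(M_{16.03} ≥ 2.83) = 2·P(B_{16.03} ≥ 2.83) = 2(1 − Φ(2.83/√16.03)) ≈ 0.4797

By the reflection principle for Brownian motion, P(M_t ≥ a) = 2 · P(B_t ≥ a) for a ≥ 0. Since B_t ~ N(0, t), P(B_t ≥ 2.83) = 1 − Φ(2.83/√t) = 1 − Φ(2.83/√16.03) = 1 − Φ(0.7068). So
  P(M_{16.03} ≥ 2.83) = 2(1 − Φ(0.7068)) ≈ 0.4797.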